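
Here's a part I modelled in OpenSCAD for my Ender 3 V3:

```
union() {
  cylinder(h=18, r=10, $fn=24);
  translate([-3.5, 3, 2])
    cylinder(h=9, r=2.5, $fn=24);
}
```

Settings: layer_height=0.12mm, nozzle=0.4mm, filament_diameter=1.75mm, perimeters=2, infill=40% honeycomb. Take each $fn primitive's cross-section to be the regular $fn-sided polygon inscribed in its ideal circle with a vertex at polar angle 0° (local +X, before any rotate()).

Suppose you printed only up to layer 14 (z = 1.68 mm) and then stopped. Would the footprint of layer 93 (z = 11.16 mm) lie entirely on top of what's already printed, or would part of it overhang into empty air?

entirely on top

Compare the two slices. At z = 1.68: the cylinder: section is a regular 24-gon, circumradius r=10 (area = (24/2)·10.000²·sin(360°/24) = 310.58 mm²); the cylinder at (-3.5, 3) is absent (z outside [2, 11]); Taking the union: only the r=10 cylinder is present, so the union is just that shape — area = 310.58 mm². At z = 11.16: the cylinder: section is a regular 24-gon, circumradius r=10 (area = (24/2)·10.000²·sin(360°/24) = 310.58 mm²); the cylinder at (-3.5, 3) does not reach this height (z outside [2, 11]); Merging all regions: only the r=10 cylinder is present, so the union is just that shape — area = 310.58 mm². Checking containment: the cross-section at z = 11.16 is a subset of the cross-section at z = 1.68.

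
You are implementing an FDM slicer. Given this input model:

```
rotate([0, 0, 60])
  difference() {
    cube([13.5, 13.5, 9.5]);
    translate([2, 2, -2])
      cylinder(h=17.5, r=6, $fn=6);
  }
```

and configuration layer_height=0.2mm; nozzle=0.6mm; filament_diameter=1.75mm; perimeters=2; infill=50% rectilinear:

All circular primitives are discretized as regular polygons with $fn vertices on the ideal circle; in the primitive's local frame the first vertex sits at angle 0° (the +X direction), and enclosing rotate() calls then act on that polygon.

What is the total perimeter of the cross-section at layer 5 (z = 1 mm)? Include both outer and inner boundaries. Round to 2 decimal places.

At z = 1 mm: the 13.5×13.5 cube contributes its full rectangle (perimeter 54.00 mm); the r=6 cylinder at (2, 2) contributes a regular 6-gon of circumradius 6 (perimeter = 2·6·6.000·sin(180°/6) = 36.00 mm); After the difference (first − rest): starting from the 13.5×13.5 cube, the r=6 cylinder at (2, 2) partially overlaps it — only the 48.62 mm² overlap (of its 93.53 mm²) is removed, clipping the outline — boundary = 53.27 mm; (whole slice rotated 60° about Z — lengths, areas and connectivity unchanged). Overall, the cross-section is a single solid region. Total boundary length (outer) = 53.27 mm.

53.27 mm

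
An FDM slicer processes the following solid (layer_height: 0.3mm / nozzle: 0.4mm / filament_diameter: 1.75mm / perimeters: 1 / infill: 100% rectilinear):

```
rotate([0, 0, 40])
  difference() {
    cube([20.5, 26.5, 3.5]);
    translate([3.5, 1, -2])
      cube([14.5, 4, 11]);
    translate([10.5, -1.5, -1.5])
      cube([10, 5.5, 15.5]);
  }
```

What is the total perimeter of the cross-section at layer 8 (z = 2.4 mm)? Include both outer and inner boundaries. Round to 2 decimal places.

110.00 mm

At z = 2.4 mm: the 20.5×26.5 cube contributes its full rectangle (perimeter 94.00 mm); the cube at (3.5, 1) (footprint 14.5×4) is included at this height (perimeter 37.00 mm); the 10×5.5 cube at (10.5, -1.5) contributes its full rectangle (perimeter 31.00 mm); Taking the first minus the rest: starting from the 20.5×26.5 cube, the 14.5×4 cube at (3.5, 1) lies wholly inside it (removes its full 58.00 mm² and its 37.00 mm outline becomes a hole wall); the 10×5.5 cube at (10.5, -1.5) partially overlaps it — only the 17.50 mm² overlap (of its 55.00 mm²) is removed, clipping the outline — boundary = 110.00 mm; (whole slice rotated 40° about Z — lengths, areas and connectivity unchanged). Overall, the cross-section is a single solid region. Total boundary length (outer) = 110.00 mm.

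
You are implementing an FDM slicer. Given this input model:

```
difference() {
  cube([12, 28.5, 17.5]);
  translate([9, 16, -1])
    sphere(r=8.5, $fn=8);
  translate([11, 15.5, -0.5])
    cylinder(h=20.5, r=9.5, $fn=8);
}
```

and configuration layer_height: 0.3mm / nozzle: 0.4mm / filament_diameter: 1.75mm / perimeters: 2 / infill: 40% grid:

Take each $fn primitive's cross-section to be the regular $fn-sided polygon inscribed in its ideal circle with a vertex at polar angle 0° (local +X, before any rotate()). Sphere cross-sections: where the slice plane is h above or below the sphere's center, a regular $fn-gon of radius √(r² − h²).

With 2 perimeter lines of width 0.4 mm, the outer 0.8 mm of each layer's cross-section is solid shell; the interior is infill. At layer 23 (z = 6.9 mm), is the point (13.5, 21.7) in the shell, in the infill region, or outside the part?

outside

At z = 6.9 mm: the cube is present — its section is the full 12×28.5 rectangle; the sphere at (9, 16): section is a regular 8-gon, circumradius = √(r²−h²) = √(8.5²−7.9²) = 3.137; the cylinder at (11, 15.5): section is a regular 8-gon, circumradius r=9.5; Taking the first minus the rest: starting from the 12×28.5 cube, the r=8.5 sphere at (9, 16) partially overlaps it — only the 27.79 mm² overlap (of its 27.83 mm²) is removed, clipping the outline; the r=9.5 cylinder at (11, 15.5) partially overlaps it — only the 118.43 mm² overlap (of its 255.27 mm²) is removed, clipping the outline — 1 connected region. Overall, the cross-section is a single solid region. The nearest boundary edge runs (12.00, 28.50)→(12.00, 24.59); distance from the point to it = 3.25 mm. The point is not inside any of the regions above, so it lies outside the cross-section (3.25 mm from the nearest boundary).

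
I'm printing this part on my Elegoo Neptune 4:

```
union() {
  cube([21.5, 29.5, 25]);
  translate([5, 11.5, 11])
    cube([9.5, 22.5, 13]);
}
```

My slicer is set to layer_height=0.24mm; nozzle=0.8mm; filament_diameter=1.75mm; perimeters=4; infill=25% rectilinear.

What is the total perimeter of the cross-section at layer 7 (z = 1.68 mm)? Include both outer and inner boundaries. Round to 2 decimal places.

At z = 1.68 mm: the 21.5×29.5 cube contributes its full rectangle (perimeter 102.00 mm); the cube at (5, 11.5) does not reach this height (z outside [11, 24]); Combining (union): only the 21.5×29.5 cube is present, so the union is just that shape — boundary = 102.00 mm. Overall, the cross-section is a single solid region. Total boundary length (outer) = 102.00 mm.

102.00 mm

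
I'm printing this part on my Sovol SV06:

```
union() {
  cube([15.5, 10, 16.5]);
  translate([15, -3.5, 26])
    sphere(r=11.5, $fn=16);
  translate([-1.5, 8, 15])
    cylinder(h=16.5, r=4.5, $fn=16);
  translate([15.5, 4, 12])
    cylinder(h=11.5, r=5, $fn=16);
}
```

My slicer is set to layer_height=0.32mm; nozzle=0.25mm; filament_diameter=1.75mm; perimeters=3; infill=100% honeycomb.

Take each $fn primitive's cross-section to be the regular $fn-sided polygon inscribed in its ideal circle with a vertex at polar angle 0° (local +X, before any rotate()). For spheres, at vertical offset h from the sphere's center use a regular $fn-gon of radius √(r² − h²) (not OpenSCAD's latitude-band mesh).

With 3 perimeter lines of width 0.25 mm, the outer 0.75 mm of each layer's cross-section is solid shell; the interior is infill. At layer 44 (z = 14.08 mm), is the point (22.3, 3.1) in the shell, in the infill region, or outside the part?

outside

At z = 14.08 mm: the cube is present — its section is the full 15.5×10 rectangle; the sphere at (15, -3.5) does not reach this height (|z−center|=11.920 > r=11.5); the cylinder at (-1.5, 8) is absent (z outside [15, 31.5]); the r=5 cylinder at (15.5, 4) contributes a regular 16-gon of circumradius 5; Taking the union: the regions partially overlap (shared area 36.43 mm²), so overlapping operands fuse into one piece — 1 connected region. Overall, the cross-section is a single solid region. The nearest boundary edge runs (20.50, 4.00)→(20.12, 2.09); distance from the point to it = 1.94 mm. The point is not inside any of the regions above, so it lies outside the cross-section (1.94 mm from the nearest boundary).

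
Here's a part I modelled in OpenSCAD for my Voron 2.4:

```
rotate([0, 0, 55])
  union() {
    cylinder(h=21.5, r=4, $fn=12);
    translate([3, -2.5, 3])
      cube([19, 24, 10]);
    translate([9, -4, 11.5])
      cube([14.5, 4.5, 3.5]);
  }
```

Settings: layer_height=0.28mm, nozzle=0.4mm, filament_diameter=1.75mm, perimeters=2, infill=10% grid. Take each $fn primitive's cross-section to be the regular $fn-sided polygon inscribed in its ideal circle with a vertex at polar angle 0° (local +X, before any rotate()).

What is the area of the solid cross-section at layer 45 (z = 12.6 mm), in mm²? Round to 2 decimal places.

527.11 mm²

At z = 12.6 mm: the r=4 cylinder gives a regular 12-gon of circumradius 4 (constant along its height) (area = (12/2)·4.000²·sin(360°/12) = 48.00 mm²); the cube at (3, -2.5) is present — its section is the full 19×24 rectangle (area 456.00 mm²); the cube at (9, -4) is present — its section is the full 14.5×4.5 rectangle (area 65.25 mm²); Combining (union): the regions partially overlap — summed areas 569.25 mm² minus the doubly-counted overlap 42.14 mm² gives 527.11 mm² — area = 527.11 mm²; (whole slice rotated 55° about Z — lengths, areas and connectivity unchanged). Overall, the cross-section is a single solid region. Net area = 527.11 mm².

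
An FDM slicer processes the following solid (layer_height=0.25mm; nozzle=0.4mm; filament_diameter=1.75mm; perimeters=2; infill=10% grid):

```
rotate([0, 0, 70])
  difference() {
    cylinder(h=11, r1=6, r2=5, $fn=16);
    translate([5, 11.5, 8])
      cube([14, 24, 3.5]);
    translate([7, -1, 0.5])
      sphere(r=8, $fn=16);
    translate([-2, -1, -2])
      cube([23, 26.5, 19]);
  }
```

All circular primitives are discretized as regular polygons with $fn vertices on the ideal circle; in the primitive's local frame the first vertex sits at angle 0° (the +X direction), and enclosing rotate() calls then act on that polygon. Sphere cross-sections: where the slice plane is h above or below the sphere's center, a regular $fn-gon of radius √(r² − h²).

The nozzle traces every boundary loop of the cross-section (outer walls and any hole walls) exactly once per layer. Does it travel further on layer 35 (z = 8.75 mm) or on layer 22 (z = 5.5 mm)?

Layer 35 (z = 8.75): the cone: at t=0.795 of its height the radius interpolates to r₁+(r₂−r₁)t = 5.205, giving a regular 16-gon of that circumradius (perimeter = 2·16·5.205·sin(180°/16) = 32.49 mm); the cube at (5, 11.5) is present — its section is the full 14×24 rectangle (perimeter 76.00 mm); the sphere at (7, -1) does not reach this height (|z−center|=8.250 > r=8); the 23×26.5 cube at (-2, -1) contributes its full rectangle (perimeter 99.00 mm); Taking the first minus the rest: starting from the cone, the 14×24 cube at (5, 11.5) misses the remaining region (no effect); the 23×26.5 cube at (-2, -1) partially overlaps it — only the 37.85 mm² overlap (of its 609.50 mm²) is removed, clipping the outline — boundary = 34.12 mm; (rotated 70° about Z; rotation is an isometry so areas/perimeters/island counts are preserved). So its perimeter = 34.12 mm. Layer 22 (z = 5.5): the cone (r1=6→r2=5) has section circumradius 5.500 here — a regular 16-gon (perimeter = 2·16·5.500·sin(180°/16) = 34.34 mm); the cube at (5, 11.5) does not reach this height (z outside [8, 11.5]); the r=8 sphere at (7, -1) contributes a regular 16-gon of circumradius √(8²−5²) = 6.245 (perimeter = 2·16·6.245·sin(180°/16) = 38.99 mm); the 23×26.5 cube at (-2, -1) contributes its full rectangle (perimeter 99.00 mm); After the difference (first − rest): starting from the cone, the r=8 sphere at (7, -1) partially overlaps it — only the 28.89 mm² overlap (of its 119.40 mm²) is removed, clipping the outline; the 23×26.5 cube at (-2, -1) partially overlaps it — only the 24.18 mm² overlap (of its 609.50 mm²) is removed, clipping the outline — boundary = 30.67 mm; (rotated 70° about Z; rotation is an isometry so areas/perimeters/island counts are preserved). So its perimeter = 30.67 mm. Layer 35 is larger (34.12 vs 30.67 mm).

layer 35 (z = 8.75 mm)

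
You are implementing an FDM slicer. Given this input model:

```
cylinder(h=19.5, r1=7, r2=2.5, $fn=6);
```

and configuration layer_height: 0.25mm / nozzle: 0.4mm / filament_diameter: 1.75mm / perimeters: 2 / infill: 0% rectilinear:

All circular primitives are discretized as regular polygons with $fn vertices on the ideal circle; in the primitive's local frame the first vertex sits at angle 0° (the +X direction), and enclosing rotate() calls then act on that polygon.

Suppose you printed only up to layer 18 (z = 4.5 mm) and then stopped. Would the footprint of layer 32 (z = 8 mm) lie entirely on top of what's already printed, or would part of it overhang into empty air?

Compare the two slices. At z = 4.5: the cone (r1=7→r2=2.5) has section circumradius 5.962 here — a regular 6-gon (area = (6/2)·5.962²·sin(360°/6) = 92.34 mm²). At z = 8: the cone (r1=7→r2=2.5) has section circumradius 5.154 here — a regular 6-gon (area = (6/2)·5.154²·sin(360°/6) = 69.01 mm²). Checking containment: the cross-section at z = 8 is a subset of the cross-section at z = 4.5.

entirely on top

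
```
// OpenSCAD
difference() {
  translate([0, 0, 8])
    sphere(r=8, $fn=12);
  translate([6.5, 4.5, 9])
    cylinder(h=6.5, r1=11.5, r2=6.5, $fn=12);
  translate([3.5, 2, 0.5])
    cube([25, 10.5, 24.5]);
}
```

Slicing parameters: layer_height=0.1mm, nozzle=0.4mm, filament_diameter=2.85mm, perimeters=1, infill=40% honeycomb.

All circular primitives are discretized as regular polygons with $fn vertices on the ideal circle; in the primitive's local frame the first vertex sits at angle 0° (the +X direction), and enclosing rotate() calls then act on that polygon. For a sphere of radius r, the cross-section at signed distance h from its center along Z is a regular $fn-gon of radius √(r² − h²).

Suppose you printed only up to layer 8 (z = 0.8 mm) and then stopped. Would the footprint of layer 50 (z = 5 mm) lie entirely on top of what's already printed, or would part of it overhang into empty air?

part overhangs

Compare the two slices. At z = 0.8: the r=8 sphere contributes a regular 12-gon of circumradius √(8²−7.2²) = 3.487 (area = (12/2)·3.487²·sin(360°/12) = 36.48 mm²); the cone at (6.5, 4.5) is absent (z outside [9, 15.5]); the cube at (3.5, 2) is present — its section is the full 25×10.5 rectangle (area 262.50 mm²); After the difference (first − rest): starting from the r=8 sphere (36.48 mm²), the 25×10.5 cube at (3.5, 2) misses the remaining region (no effect) — area = 36.48 mm². At z = 5: the sphere: section is a regular 12-gon, circumradius = √(r²−h²) = √(8²−3²) = 7.416 (area = (12/2)·7.416²·sin(360°/12) = 165.00 mm²); the cone at (6.5, 4.5) is not intersected at this z (z outside [9, 15.5]); the 25×10.5 cube at (3.5, 2) contributes its full rectangle (area 262.50 mm²); After the difference (first − rest): starting from the r=8 sphere (165.00 mm²), the 25×10.5 cube at (3.5, 2) partially overlaps it — only the 9.64 mm² overlap (of its 262.50 mm²) is removed, clipping the outline — area = 155.36 mm². Checking containment: at z = 5 the cross-section extends beyond the z = 0.8 cross-section by about 118.88 mm².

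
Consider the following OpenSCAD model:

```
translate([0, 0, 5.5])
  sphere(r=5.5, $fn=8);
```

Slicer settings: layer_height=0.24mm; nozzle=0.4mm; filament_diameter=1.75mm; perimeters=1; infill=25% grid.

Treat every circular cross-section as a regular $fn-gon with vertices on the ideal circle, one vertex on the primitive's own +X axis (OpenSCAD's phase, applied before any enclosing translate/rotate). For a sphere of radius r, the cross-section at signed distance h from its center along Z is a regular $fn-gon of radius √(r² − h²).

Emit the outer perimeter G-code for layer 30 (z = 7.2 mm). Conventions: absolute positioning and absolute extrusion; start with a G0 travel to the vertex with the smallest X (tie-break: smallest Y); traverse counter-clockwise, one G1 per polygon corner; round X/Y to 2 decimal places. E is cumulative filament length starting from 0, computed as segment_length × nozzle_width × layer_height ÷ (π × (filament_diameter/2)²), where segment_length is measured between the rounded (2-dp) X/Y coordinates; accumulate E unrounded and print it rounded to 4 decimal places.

G0 X-5.23 Y0.00 Z7.20
G1 X-3.70 Y-3.70 E0.1598
G1 X0.00 Y-5.23 E0.3196
G1 X3.70 Y-3.70 E0.4794
G1 X5.23 Y0.00 E0.6392
G1 X3.70 Y3.70 E0.7990
G1 X0.00 Y5.23 E0.9588
G1 X-3.70 Y3.70 E1.1186
G1 X-5.23 Y0.00 E1.2784

At z = 7.2 mm: the r=5.5 sphere contributes a regular 8-gon of circumradius √(5.5²−1.7²) = 5.231. The outline is a single polygon with 8 vertices. Extrusion per mm of travel: 0.4 × 0.24 / (π × 0.875²) = 0.039912. Accumulating E over each segment gives final E = 1.2784.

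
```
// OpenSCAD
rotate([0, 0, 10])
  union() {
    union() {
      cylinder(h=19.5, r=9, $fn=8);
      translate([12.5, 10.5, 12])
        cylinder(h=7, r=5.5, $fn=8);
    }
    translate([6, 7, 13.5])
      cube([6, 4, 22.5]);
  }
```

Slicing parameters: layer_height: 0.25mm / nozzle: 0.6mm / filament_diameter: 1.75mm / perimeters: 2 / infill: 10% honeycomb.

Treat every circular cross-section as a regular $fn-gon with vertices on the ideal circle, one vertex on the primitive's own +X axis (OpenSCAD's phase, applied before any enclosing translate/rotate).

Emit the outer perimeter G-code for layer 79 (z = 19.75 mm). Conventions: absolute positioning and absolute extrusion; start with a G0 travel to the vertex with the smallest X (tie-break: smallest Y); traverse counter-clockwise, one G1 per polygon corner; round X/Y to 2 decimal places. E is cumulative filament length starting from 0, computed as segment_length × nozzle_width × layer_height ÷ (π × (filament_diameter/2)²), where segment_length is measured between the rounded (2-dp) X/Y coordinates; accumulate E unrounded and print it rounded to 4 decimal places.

At z = 19.75 mm: the cylinder is absent (z outside [0, 19.5]); the cylinder at (12.5, 10.5) is not intersected at this z (z outside [12, 19]); Combining (union): nothing is present at this height; the cube at (6, 7) is present — its section is the full 6×4 rectangle; Merging all regions: only the 6×4 cube at (6, 7) is present, so the union is just that shape — 1 connected region; (whole slice rotated 10° about Z — lengths, areas and connectivity unchanged). The outline is a single polygon with 4 vertices. Extrusion per mm of travel: 0.6 × 0.25 / (π × 0.875²) = 0.062363. Accumulating E over each segment gives final E = 1.2468.

G0 X4.00 Y11.87 Z19.75
G1 X4.69 Y7.94 E0.2488
G1 X10.60 Y8.98 E0.6231
G1 X9.91 Y12.92 E0.8725
G1 X4.00 Y11.87 E1.2468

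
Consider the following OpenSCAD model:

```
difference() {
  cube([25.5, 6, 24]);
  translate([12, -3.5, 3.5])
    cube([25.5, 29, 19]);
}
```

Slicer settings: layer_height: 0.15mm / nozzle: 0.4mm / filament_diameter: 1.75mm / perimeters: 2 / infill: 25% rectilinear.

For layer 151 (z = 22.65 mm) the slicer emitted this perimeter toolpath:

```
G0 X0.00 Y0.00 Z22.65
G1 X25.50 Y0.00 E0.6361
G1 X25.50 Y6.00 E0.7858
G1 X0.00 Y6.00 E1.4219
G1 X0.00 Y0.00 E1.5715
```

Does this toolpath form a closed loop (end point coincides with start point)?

Start point (G0): (0.00, 0.00). End point (last G1): the path returns to the start — closed.

yes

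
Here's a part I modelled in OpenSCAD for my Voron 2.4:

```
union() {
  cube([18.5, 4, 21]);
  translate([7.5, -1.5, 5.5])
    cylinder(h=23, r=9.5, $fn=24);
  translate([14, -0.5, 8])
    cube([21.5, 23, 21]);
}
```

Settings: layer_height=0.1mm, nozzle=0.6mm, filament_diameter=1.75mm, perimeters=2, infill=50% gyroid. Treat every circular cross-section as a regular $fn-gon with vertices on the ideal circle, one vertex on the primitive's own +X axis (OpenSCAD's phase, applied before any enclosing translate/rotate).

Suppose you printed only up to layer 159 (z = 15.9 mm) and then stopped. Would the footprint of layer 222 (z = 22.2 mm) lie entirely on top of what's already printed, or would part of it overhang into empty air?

Compare the two slices. At z = 15.9: the 18.5×4 cube contributes its full rectangle (area 74.00 mm²); the r=9.5 cylinder at (7.5, -1.5) contributes a regular 24-gon of circumradius 9.5 (area = (24/2)·9.500²·sin(360°/24) = 280.30 mm²); the cube at (14, -0.5) (footprint 21.5×23) is included at this height (area 494.50 mm²); Taking the union: the regions partially overlap — summed areas 848.80 mm² minus the doubly-counted overlap 85.02 mm² gives 763.78 mm² — area = 763.78 mm². At z = 22.2: the cube does not reach this height (z outside [0, 21]); the r=9.5 cylinder at (7.5, -1.5) contributes a regular 24-gon of circumradius 9.5 (area = (24/2)·9.500²·sin(360°/24) = 280.30 mm²); the 21.5×23 cube at (14, -0.5) contributes its full rectangle (area 494.50 mm²); Combining (union): the regions partially overlap — summed areas 774.80 mm² minus the doubly-counted overlap 11.02 mm² gives 763.78 mm² — area = 763.78 mm². Checking containment: the cross-section at z = 22.2 is a subset of the cross-section at z = 15.9.

entirely on top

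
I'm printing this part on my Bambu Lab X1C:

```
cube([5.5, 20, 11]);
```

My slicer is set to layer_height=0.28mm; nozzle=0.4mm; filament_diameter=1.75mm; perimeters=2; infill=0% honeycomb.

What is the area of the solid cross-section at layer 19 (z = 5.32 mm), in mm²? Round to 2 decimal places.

110.00 mm²

At z = 5.32 mm: the cube (footprint 5.5×20) is included at this height (area 110.00 mm²). Overall, the cross-section is a single solid region. Net area = 110.00 mm².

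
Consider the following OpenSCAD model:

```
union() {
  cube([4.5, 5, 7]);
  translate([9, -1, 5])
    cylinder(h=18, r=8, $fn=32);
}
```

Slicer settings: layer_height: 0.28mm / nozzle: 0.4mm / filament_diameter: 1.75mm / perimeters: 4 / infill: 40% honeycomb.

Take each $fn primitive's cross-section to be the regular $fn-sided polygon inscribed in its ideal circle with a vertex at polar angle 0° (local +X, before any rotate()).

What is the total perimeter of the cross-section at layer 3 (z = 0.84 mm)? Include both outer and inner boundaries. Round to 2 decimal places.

19.00 mm

At z = 0.84 mm: the cube (footprint 4.5×5) is included at this height (perimeter 19.00 mm); the cylinder at (9, -1) is absent (z outside [5, 23]); Merging all regions: only the 4.5×5 cube is present, so the union is just that shape — boundary = 19.00 mm. Overall, the cross-section is a single solid region. Total boundary length (outer) = 19.00 mm.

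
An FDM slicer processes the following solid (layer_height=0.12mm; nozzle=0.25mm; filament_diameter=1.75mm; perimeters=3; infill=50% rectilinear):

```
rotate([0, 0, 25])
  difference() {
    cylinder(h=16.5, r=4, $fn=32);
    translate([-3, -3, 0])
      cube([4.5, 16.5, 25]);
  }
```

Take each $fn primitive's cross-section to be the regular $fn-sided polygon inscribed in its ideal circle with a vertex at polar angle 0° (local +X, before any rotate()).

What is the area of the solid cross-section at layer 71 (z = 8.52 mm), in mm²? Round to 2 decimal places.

19.96 mm²

At z = 8.52 mm: the r=4 cylinder contributes a regular 32-gon of circumradius 4 (area = (32/2)·4.000²·sin(360°/32) = 49.94 mm²); the 4.5×16.5 cube at (-3, -3) contributes its full rectangle (area 74.25 mm²); Subtracting the remaining from the first: starting from the r=4 cylinder (49.94 mm²), the 4.5×16.5 cube at (-3, -3) partially overlaps it — only the 29.98 mm² overlap (of its 74.25 mm²) is removed, clipping the outline — area = 19.96 mm²; (whole slice rotated 25° about Z — lengths, areas and connectivity unchanged). Overall, the cross-section has 2 separate islands. Net area = 19.96 mm².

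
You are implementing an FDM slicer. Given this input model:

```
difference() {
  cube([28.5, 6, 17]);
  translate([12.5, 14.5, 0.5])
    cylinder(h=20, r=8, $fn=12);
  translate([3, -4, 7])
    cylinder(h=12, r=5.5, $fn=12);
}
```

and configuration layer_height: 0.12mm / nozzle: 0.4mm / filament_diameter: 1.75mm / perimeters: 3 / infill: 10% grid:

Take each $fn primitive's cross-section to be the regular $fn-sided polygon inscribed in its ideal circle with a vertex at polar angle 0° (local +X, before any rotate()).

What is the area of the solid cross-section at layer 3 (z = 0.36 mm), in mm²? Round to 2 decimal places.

171.00 mm²

At z = 0.36 mm: the cube (footprint 28.5×6) is included at this height (area 171.00 mm²); the cylinder at (12.5, 14.5) does not reach this height (z outside [0.5, 20.5]); the cylinder at (3, -4) does not reach this height (z outside [7, 19]); After the difference (first − rest): none of the subtracted shapes is present at this height, so the 28.5×6 cube is unchanged — area = 171.00 mm². Overall, the cross-section is a single solid region. Net area = 171.00 mm².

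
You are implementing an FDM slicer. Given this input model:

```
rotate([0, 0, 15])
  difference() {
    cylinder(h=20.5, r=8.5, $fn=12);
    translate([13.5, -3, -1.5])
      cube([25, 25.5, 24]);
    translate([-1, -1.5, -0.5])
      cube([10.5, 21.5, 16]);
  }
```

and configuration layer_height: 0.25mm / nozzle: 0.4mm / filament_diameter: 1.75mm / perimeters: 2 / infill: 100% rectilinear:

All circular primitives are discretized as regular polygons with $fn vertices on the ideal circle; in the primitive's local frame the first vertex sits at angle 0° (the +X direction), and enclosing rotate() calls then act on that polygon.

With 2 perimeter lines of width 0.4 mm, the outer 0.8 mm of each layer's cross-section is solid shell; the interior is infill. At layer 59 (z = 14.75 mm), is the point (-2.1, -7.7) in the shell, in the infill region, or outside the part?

At z = 14.75 mm: the r=8.5 cylinder gives a regular 12-gon of circumradius 8.5 (constant along its height); the cube at (13.5, -3) is present — its section is the full 25×25.5 rectangle; the 10.5×21.5 cube at (-1, -1.5) contributes its full rectangle; Taking the first minus the rest: starting from the r=8.5 cylinder, the 25×25.5 cube at (13.5, -3) misses the remaining region (no effect); the 10.5×21.5 cube at (-1, -1.5) partially overlaps it — only the 76.50 mm² overlap (of its 225.75 mm²) is removed, clipping the outline — 1 connected region; (whole slice rotated 15° about Z — lengths, areas and connectivity unchanged). Overall, the cross-section is a single solid region. Undo the 15° rotation: the query point maps to (-4.021, -6.894) in the un-rotated model frame. The nearest boundary edge runs (-4.25, -7.36)→(-7.36, -4.25); distance from the point to it = 0.49 mm. The point is inside the cross-section, 0.49 mm from the nearest boundary — within the 0.8 mm shell band (2 × 0.4).

shell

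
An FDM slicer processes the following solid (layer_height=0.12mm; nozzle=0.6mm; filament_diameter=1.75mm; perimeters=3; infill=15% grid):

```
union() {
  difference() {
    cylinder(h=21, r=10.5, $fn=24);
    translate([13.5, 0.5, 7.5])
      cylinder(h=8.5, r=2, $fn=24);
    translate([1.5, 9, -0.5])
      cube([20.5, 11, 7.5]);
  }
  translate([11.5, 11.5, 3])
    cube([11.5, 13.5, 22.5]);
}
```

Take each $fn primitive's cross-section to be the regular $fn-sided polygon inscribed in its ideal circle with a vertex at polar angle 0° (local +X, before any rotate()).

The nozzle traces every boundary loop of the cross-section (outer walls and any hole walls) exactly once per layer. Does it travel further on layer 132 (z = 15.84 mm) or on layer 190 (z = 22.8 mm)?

Layer 132 (z = 15.84): the r=10.5 cylinder contributes a regular 24-gon of circumradius 10.5 (perimeter = 2·24·10.500·sin(180°/24) = 65.79 mm); the r=2 cylinder at (13.5, 0.5) gives a regular 24-gon of circumradius 2 (constant along its height) (perimeter = 2·24·2.000·sin(180°/24) = 12.53 mm); the cube at (1.5, 9) is absent (z outside [-0.5, 7]); After the difference (first − rest): starting from the r=10.5 cylinder, the r=2 cylinder at (13.5, 0.5) misses the remaining region (no effect) — boundary = 65.79 mm; the cube at (11.5, 11.5) is present — its section is the full 11.5×13.5 rectangle (perimeter 50.00 mm); Taking the union: the 2 present regions are separate (no shared area or edge), so areas and boundary lengths simply add and each stays a separate island — boundary = 115.79 mm. So its perimeter = 115.79 mm. Layer 190 (z = 22.8): the cylinder is not intersected at this z (z outside [0, 21]); the cylinder at (13.5, 0.5) does not reach this height (z outside [7.5, 16]); the cube at (1.5, 9) is absent (z outside [-0.5, 7]); Taking the first minus the rest: the first operand is absent here, so nothing remains; the cube at (11.5, 11.5) (footprint 11.5×13.5) is included at this height (perimeter 50.00 mm); Combining (union): only the 11.5×13.5 cube at (11.5, 11.5) is present, so the union is just that shape — boundary = 50.00 mm. So its perimeter = 50.00 mm. Layer 132 is larger (115.79 vs 50.00 mm).

layer 132 (z = 15.84 mm)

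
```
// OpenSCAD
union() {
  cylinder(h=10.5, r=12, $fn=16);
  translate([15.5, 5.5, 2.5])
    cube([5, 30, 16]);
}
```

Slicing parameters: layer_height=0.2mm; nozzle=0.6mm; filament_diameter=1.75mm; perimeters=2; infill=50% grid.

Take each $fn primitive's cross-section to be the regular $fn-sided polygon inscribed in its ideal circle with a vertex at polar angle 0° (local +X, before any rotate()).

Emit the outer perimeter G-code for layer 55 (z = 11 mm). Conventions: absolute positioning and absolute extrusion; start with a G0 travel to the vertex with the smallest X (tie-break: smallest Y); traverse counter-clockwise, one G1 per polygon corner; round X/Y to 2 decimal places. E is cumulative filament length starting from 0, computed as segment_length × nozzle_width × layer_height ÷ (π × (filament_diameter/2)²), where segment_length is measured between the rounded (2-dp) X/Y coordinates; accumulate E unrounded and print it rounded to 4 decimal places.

G0 X15.50 Y5.50 Z11.00
G1 X20.50 Y5.50 E0.2495
G1 X20.50 Y35.50 E1.7462
G1 X15.50 Y35.50 E1.9956
G1 X15.50 Y5.50 E3.4923

At z = 11 mm: the cylinder is absent (z outside [0, 10.5]); the cube at (15.5, 5.5) (footprint 5×30) is included at this height; Merging all regions: only the 5×30 cube at (15.5, 5.5) is present, so the union is just that shape — 1 connected region. The outline is a single polygon with 4 vertices. Extrusion per mm of travel: 0.6 × 0.2 / (π × 0.875²) = 0.049890. Accumulating E over each segment gives final E = 3.4923.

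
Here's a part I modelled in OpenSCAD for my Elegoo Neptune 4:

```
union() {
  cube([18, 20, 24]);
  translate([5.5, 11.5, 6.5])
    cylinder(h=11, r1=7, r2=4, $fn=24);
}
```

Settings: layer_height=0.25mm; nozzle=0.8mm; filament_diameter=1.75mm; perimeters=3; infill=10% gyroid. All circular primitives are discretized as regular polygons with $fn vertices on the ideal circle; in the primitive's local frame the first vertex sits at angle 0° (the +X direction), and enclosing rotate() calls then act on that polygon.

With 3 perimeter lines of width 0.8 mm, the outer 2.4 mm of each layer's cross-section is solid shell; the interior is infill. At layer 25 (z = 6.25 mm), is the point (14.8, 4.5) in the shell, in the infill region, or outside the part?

At z = 6.25 mm: the 18×20 cube contributes its full rectangle; the cone at (5.5, 11.5) does not reach this height (z outside [6.5, 17.5]); Taking the union: only the 18×20 cube is present, so the union is just that shape — 1 connected region. Overall, the cross-section is a single solid region. The nearest boundary edge runs (18.00, 0.00)→(18.00, 20.00); distance from the point to it = 3.20 mm. The point is inside the cross-section and 3.20 mm from the nearest boundary — more than the 2.4 mm shell width (3 × 0.8), so it's in the infill interior.

infill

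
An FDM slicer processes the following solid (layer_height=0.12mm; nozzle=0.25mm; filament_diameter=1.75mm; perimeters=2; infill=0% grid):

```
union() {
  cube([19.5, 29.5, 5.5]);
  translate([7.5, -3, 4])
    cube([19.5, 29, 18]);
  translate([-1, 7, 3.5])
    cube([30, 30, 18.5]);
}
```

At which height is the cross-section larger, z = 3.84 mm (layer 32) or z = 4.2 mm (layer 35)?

layer 35 (z = 4.2 mm)

Layer 32 (z = 3.84): the 19.5×29.5 cube contributes its full rectangle (area 575.25 mm²); the cube at (7.5, -3) does not reach this height (z outside [4, 22]); the cube at (-1, 7) is present — its section is the full 30×30 rectangle (area 900.00 mm²); Taking the union: the regions partially overlap — summed areas 1475.25 mm² minus the doubly-counted overlap 438.75 mm² gives 1036.50 mm² — area = 1036.50 mm². So its area = 1036.50 mm². Layer 35 (z = 4.2): the 19.5×29.5 cube contributes its full rectangle (area 575.25 mm²); the cube at (7.5, -3) (footprint 19.5×29) is included at this height (area 565.50 mm²); the cube at (-1, 7) is present — its section is the full 30×30 rectangle (area 900.00 mm²); Combining (union): the regions partially overlap — summed areas 2040.75 mm² minus the doubly-counted overlap 893.25 mm² gives 1147.50 mm² — area = 1147.50 mm². So its area = 1147.50 mm². Layer 35 is larger (1147.50 vs 1036.50 mm²).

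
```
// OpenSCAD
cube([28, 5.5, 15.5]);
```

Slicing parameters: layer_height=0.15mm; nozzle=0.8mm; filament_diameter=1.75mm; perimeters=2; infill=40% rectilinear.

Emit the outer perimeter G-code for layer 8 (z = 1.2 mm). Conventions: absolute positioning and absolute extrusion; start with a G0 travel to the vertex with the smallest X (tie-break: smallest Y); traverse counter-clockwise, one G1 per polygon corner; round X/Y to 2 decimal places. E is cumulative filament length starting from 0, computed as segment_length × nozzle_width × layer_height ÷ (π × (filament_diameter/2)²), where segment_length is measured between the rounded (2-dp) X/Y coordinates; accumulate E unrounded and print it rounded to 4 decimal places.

At z = 1.2 mm: the cube is present — its section is the full 28×5.5 rectangle. The outline is a single polygon with 4 vertices. Extrusion per mm of travel: 0.8 × 0.15 / (π × 0.875²) = 0.049890. Accumulating E over each segment gives final E = 3.3426.

G0 X0.00 Y0.00 Z1.20
G1 X28.00 Y0.00 E1.3969
G1 X28.00 Y5.50 E1.6713
G1 X0.00 Y5.50 E3.0682
G1 X0.00 Y0.00 E3.3426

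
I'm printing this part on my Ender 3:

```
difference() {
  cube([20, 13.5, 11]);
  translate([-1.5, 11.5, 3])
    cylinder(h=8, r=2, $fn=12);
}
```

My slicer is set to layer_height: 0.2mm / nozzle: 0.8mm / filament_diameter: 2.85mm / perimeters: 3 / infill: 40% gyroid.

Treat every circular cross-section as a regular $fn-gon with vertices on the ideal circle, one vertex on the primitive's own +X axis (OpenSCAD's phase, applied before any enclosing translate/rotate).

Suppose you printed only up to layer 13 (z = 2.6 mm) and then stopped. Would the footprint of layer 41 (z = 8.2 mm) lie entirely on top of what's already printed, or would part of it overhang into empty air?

entirely on top

Compare the two slices. At z = 2.6: the cube (footprint 20×13.5) is included at this height (area 270.00 mm²); the cylinder at (-1.5, 11.5) is absent (z outside [3, 11]); Subtracting the remaining from the first: none of the subtracted shapes is present at this height, so the 20×13.5 cube is unchanged — area = 270.00 mm². At z = 8.2: the 20×13.5 cube contributes its full rectangle (area 270.00 mm²); the cylinder at (-1.5, 11.5): section is a regular 12-gon, circumradius r=2 (area = (12/2)·2.000²·sin(360°/12) = 12.00 mm²); Taking the first minus the rest: starting from the 20×13.5 cube (270.00 mm²), the r=2 cylinder at (-1.5, 11.5) partially overlaps it — only the 0.79 mm² overlap (of its 12.00 mm²) is removed, clipping the outline — area = 269.21 mm². Checking containment: the cross-section at z = 8.2 is a subset of the cross-section at z = 2.6.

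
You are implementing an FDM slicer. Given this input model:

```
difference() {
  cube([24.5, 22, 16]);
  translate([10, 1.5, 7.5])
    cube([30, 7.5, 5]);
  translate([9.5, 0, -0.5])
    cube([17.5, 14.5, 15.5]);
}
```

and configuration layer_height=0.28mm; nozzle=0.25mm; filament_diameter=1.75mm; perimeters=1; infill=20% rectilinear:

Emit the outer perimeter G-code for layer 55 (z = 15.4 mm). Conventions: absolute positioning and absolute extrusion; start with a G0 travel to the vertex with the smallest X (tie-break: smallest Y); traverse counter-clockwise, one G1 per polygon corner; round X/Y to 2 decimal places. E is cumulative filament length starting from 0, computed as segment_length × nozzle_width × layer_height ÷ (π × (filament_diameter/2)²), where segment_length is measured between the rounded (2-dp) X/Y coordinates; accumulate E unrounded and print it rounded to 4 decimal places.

G0 X0.00 Y0.00 Z15.40
G1 X24.50 Y0.00 E0.7130
G1 X24.50 Y22.00 E1.3533
G1 X0.00 Y22.00 E2.0663
G1 X0.00 Y0.00 E2.7065

At z = 15.4 mm: the cube is present — its section is the full 24.5×22 rectangle; the cube at (10, 1.5) does not reach this height (z outside [7.5, 12.5]); the cube at (9.5, 0) does not reach this height (z outside [-0.5, 15]); Subtracting the remaining from the first: none of the subtracted shapes is present at this height, so the 24.5×22 cube is unchanged — 1 connected region. The outline is a single polygon with 4 vertices. Extrusion per mm of travel: 0.25 × 0.28 / (π × 0.875²) = 0.029103. Accumulating E over each segment gives final E = 2.7065.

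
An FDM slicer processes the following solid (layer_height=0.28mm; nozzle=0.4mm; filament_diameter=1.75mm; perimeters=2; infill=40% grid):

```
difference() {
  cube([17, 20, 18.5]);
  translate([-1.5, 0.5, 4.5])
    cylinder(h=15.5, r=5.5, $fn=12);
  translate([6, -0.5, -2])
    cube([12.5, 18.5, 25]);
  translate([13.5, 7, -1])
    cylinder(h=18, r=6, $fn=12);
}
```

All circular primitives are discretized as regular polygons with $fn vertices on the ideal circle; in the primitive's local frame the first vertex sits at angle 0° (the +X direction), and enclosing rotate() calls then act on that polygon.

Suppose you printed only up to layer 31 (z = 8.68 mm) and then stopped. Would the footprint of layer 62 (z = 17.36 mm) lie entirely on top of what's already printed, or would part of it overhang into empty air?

Compare the two slices. At z = 8.68: the 17×20 cube contributes its full rectangle (area 340.00 mm²); the r=5.5 cylinder at (-1.5, 0.5) contributes a regular 12-gon of circumradius 5.5 (area = (12/2)·5.500²·sin(360°/12) = 90.75 mm²); the cube at (6, -0.5) (footprint 12.5×18.5) is included at this height (area 231.25 mm²); the cylinder at (13.5, 7): section is a regular 12-gon, circumradius r=6 (area = (12/2)·6.000²·sin(360°/12) = 108.00 mm²); Subtracting the remaining from the first: starting from the 17×20 cube (340.00 mm²), the r=5.5 cylinder at (-1.5, 0.5) partially overlaps it — only the 16.71 mm² overlap (of its 90.75 mm²) is removed, clipping the outline; the 12.5×18.5 cube at (6, -0.5) partially overlaps it — only the 198.00 mm² overlap (of its 231.25 mm²) is removed, clipping the outline; the r=6 cylinder at (13.5, 7) misses the remaining region (no effect) — area = 125.29 mm². At z = 17.36: the cube (footprint 17×20) is included at this height (area 340.00 mm²); the r=5.5 cylinder at (-1.5, 0.5) gives a regular 12-gon of circumradius 5.5 (constant along its height) (area = (12/2)·5.500²·sin(360°/12) = 90.75 mm²); the 12.5×18.5 cube at (6, -0.5) contributes its full rectangle (area 231.25 mm²); the cylinder at (13.5, 7) does not reach this height (z outside [-1, 17]); After the difference (first − rest): starting from the 17×20 cube (340.00 mm²), the r=5.5 cylinder at (-1.5, 0.5) partially overlaps it — only the 16.71 mm² overlap (of its 90.75 mm²) is removed, clipping the outline; the 12.5×18.5 cube at (6, -0.5) partially overlaps it — only the 198.00 mm² overlap (of its 231.25 mm²) is removed, clipping the outline — area = 125.29 mm². Checking containment: the cross-section at z = 17.36 is a subset of the cross-section at z = 8.68.

entirely on top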